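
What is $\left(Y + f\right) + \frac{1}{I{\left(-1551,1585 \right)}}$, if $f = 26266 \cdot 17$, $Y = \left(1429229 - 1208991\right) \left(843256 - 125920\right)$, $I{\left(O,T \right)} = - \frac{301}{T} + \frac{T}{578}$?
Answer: $\frac{369408168560381160}{2338247} \approx 1.5799 \cdot 10^{11}$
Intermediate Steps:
$I{\left(O,T \right)} = - \frac{301}{T} + \frac{T}{578}$ ($I{\left(O,T \right)} = - \frac{301}{T} + T \frac{1}{578} = - \frac{301}{T} + \frac{T}{578}$)
$Y = 157984645968$ ($Y = 220238 \cdot 717336 = 157984645968$)
$f = 446522$
$\left(Y + f\right) + \frac{1}{I{\left(-1551,1585 \right)}} = \left(157984645968 + 446522\right) + \frac{1}{- \frac{301}{1585} + \frac{1}{578} \cdot 1585} = 157985092490 + \frac{1}{\left(-301\right) \frac{1}{1585} + \frac{1585}{578}} = 157985092490 + \frac{1}{- \frac{301}{1585} + \frac{1585}{578}} = 157985092490 + \frac{1}{\frac{2338247}{916130}} = 157985092490 + \frac{916130}{2338247} = \frac{369408168560381160}{2338247}$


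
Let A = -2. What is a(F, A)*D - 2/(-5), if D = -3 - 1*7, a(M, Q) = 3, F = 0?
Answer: -148/5 ≈ -29.600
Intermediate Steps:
D = -10 (D = -3 - 7 = -10)
a(F, A)*D - 2/(-5) = 3*(-10) - 2/(-5) = -30 - 2*(-⅕) = -30 + ⅖ = -148/5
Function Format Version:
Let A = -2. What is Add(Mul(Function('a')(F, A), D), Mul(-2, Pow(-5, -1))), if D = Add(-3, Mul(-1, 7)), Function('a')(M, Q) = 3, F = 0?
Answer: Rational(-148, 5) ≈ -29.600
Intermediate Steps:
D = -10 (D = Add(-3, -7) = -10)
Add(Mul(Function('a')(F, A), D), Mul(-2, Pow(-5, -1))) = Add(Mul(3, -10), Mul(-2, Pow(-5, -1))) = Add(-30, Mul(-2, Rational(-1, 5))) = Add(-30, Rational(2, 5)) = Rational(-148, 5)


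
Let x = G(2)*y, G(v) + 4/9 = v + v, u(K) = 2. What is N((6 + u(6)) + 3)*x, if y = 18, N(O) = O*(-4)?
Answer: -2816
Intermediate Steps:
N(O) = -4*O
G(v) = -4/9 + 2*v (G(v) = -4/9 + (v + v) = -4/9 + 2*v)
x = 64 (x = (-4/9 + 2*2)*18 = (-4/9 + 4)*18 = (32/9)*18 = 64)
N((6 + u(6)) + 3)*x = -4*((6 + 2) + 3)*64 = -4*(8 + 3)*64 = -4*11*64 = -44*64 = -2816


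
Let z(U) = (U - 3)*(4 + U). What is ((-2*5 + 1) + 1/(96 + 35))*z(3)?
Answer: 0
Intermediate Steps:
z(U) = (-3 + U)*(4 + U)
((-2*5 + 1) + 1/(96 + 35))*z(3) = ((-2*5 + 1) + 1/(96 + 35))*(-12 + 3 + 3²) = ((-10 + 1) + 1/131)*(-12 + 3 + 9) = (-9 + 1/131)*0 = -1178/131*0 = 0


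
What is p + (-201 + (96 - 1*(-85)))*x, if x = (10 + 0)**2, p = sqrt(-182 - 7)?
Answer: -2000 + 3*I*sqrt(21) ≈ -2000.0 + 13.748*I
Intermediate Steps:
p = 3*I*sqrt(21) (p = sqrt(-189) = 3*I*sqrt(21) ≈ 13.748*I)
x = 100 (x = 10**2 = 100)
p + (-201 + (96 - 1*(-85)))*x = 3*I*sqrt(21) + (-201 + (96 - 1*(-85)))*100 = 3*I*sqrt(21) + (-201 + (96 + 85))*100 = 3*I*sqrt(21) + (-201 + 181)*100 = 3*I*sqrt(21) - 20*100 = 3*I*sqrt(21) - 2000 = -2000 + 3*I*sqrt(21)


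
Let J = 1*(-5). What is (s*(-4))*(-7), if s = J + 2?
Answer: -84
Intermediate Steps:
J = -5
s = -3 (s = -5 + 2 = -3)
(s*(-4))*(-7) = -3*(-4)*(-7) = 12*(-7) = -84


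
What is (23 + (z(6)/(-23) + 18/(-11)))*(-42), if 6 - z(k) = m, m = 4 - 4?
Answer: -224238/253 ≈ -886.32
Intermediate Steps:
m = 0
z(k) = 6 (z(k) = 6 - 1*0 = 6 + 0 = 6)
(23 + (z(6)/(-23) + 18/(-11)))*(-42) = (23 + (6/(-23) + 18/(-11)))*(-42) = (23 + (6*(-1/23) + 18*(-1/11)))*(-42) = (23 + (-6/23 - 18/11))*(-42) = (23 - 480/253)*(-42) = (5339/253)*(-42) = -224238/253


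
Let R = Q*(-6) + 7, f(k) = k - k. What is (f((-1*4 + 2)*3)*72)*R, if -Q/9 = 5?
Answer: 0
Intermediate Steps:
Q = -45 (Q = -9*5 = -45)
f(k) = 0
R = 277 (R = -45*(-6) + 7 = 270 + 7 = 277)
(f((-1*4 + 2)*3)*72)*R = (0*72)*277 = 0*277 = 0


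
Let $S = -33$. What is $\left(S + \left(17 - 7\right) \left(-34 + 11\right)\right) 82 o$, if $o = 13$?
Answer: $-280358$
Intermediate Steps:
$\left(S + \left(17 - 7\right) \left(-34 + 11\right)\right) 82 o = \left(-33 + \left(17 - 7\right) \left(-34 + 11\right)\right) 82 \cdot 13 = \left(-33 + 10 \left(-23\right)\right) 82 \cdot 13 = \left(-33 - 230\right) 82 \cdot 13 = \left(-263\right) 82 \cdot 13 = \left(-21566\right) 13 = -280358$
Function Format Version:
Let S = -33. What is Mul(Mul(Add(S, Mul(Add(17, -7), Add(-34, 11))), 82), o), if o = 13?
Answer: -280358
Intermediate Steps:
Mul(Mul(Add(S, Mul(Add(17, -7), Add(-34, 11))), 82), o) = Mul(Mul(Add(-33, Mul(Add(17, -7), Add(-34, 11))), 82), 13) = Mul(Mul(Add(-33, Mul(10, -23)), 82), 13) = Mul(Mul(Add(-33, -230), 82), 13) = Mul(Mul(-263, 82), 13) = Mul(-21566, 13) = -280358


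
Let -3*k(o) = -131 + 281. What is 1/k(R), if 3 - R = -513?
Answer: -1/50 ≈ -0.020000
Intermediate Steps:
R = 516 (R = 3 - 1*(-513) = 3 + 513 = 516)
k(o) = -50 (k(o) = -(-131 + 281)/3 = -⅓*150 = -50)
1/k(R) = 1/(-50) = -1/50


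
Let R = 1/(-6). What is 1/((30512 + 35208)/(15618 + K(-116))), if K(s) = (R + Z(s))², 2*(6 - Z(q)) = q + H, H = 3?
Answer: 175531/591480 ≈ 0.29677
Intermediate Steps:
Z(q) = 9/2 - q/2 (Z(q) = 6 - (q + 3)/2 = 6 - (3 + q)/2 = 6 + (-3/2 - q/2) = 9/2 - q/2)
R = -⅙ ≈ -0.16667
K(s) = (13/3 - s/2)² (K(s) = (-⅙ + (9/2 - s/2))² = (13/3 - s/2)²)
1/((30512 + 35208)/(15618 + K(-116))) = 1/((30512 + 35208)/(15618 + (-26 + 3*(-116))²/36)) = 1/(65720/(15618 + (-26 - 348)²/36)) = 1/(65720/(15618 + (1/36)*(-374)²)) = 1/(65720/(15618 + (1/36)*139876)) = 1/(65720/(15618 + 34969/9)) = 1/(65720/(175531/9)) = 1/(65720*(9/175531)) = 1/(591480/175531) = 175531/591480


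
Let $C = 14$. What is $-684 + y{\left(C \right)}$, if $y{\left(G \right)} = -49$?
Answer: $-733$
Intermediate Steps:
$-684 + y{\left(C \right)} = -684 - 49 = -733$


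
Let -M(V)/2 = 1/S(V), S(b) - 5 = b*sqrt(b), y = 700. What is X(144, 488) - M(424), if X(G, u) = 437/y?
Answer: 33310317563/53357499300 + 1696*sqrt(106)/76224999 ≈ 0.62451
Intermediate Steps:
S(b) = 5 + b**(3/2) (S(b) = 5 + b*sqrt(b) = 5 + b**(3/2))
X(G, u) = 437/700
M(V) = -2/(5 + V**(3/2))
X(144, 488) - M(424) = 437/700 - (-2)/(5 + 424**(3/2)) = 437/700 - (-2)/(5 + 848*sqrt(106)) = 437/700 + 2/(5 + 848*sqrt(106))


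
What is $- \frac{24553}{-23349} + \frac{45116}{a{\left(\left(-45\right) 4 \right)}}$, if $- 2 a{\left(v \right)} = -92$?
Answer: $\frac{12262127}{12489} \approx 981.83$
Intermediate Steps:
$a{\left(v \right)} = 46$ ($a{\left(v \right)} = \left(- \frac{1}{2}\right) \left(-92\right) = 46$)
$- \frac{24553}{-23349} + \frac{45116}{a{\left(\left(-45\right) 4 \right)}} = - \frac{24553}{-23349} + \frac{45116}{46} = \left(-24553\right) \left(- \frac{1}{23349}\right) + 45116 \cdot \frac{1}{46} = \frac{571}{543} + \frac{22558}{23} = \frac{12262127}{12489}$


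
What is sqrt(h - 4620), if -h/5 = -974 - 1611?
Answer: sqrt(8305) ≈ 91.132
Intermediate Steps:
h = 12925 (h = -5*(-974 - 1611) = -5*(-2585) = 12925)
sqrt(h - 4620) = sqrt(12925 - 4620) = sqrt(8305)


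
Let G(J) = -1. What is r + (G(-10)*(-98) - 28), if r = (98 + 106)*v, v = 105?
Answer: 21490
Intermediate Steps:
r = 21420 (r = (98 + 106)*105 = 204*105 = 21420)
r + (G(-10)*(-98) - 28) = 21420 + (-1*(-98) - 28) = 21420 + (98 - 28) = 21420 + 70 = 21490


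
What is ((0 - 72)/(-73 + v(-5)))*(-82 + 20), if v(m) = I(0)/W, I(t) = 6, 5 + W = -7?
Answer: -2976/49 ≈ -60.735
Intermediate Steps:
W = -12 (W = -5 - 7 = -12)
v(m) = -½ (v(m) = 6/(-12) = 6*(-1/12) = -½)
((0 - 72)/(-73 + v(-5)))*(-82 + 20) = ((0 - 72)/(-73 - ½))*(-82 + 20) = -72/(-147/2)*(-62) = -72*(-2/147)*(-62) = (48/49)*(-62) = -2976/49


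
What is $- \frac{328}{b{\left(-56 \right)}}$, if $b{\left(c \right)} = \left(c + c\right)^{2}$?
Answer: $- \frac{41}{1568} \approx -0.026148$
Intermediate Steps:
$b{\left(c \right)} = 4 c^{2}$ ($b{\left(c \right)} = \left(2 c\right)^{2} = 4 c^{2}$)
$- \frac{328}{b{\left(-56 \right)}} = - \frac{328}{4 \left(-56\right)^{2}} = - \frac{328}{4 \cdot 3136} = - \frac{328}{12544} = \left(-328\right) \frac{1}{12544} = - \frac{41}{1568}$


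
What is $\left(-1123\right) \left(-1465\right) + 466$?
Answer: $1645661$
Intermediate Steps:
$\left(-1123\right) \left(-1465\right) + 466 = 1645195 + 466 = 1645661$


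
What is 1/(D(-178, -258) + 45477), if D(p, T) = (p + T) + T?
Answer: 1/44783 ≈ 2.2330e-5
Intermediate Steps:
D(p, T) = p + 2*T (D(p, T) = (T + p) + T = p + 2*T)
1/(D(-178, -258) + 45477) = 1/((-178 + 2*(-258)) + 45477) = 1/((-178 - 516) + 45477) = 1/(-694 + 45477) = 1/44783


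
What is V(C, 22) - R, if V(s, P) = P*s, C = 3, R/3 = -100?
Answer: 366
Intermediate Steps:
R = -300 (R = 3*(-100) = -300)
V(C, 22) - R = 22*3 - 1*(-300) = 66 + 300 = 366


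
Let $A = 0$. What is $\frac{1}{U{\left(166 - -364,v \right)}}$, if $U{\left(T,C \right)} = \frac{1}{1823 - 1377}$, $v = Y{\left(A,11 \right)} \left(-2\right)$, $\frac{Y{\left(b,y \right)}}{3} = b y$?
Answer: $446$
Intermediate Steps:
$Y{\left(b,y \right)} = 3 b y$
$v = 0$ ($v = 3 \cdot 0 \cdot 11 \left(-2\right) = 0 \left(-2\right) = 0$)
$U{\left(T,C \right)} = \frac{1}{446}$
$\frac{1}{U{\left(166 - -364,v \right)}} = \frac{1}{\frac{1}{446}} = 446$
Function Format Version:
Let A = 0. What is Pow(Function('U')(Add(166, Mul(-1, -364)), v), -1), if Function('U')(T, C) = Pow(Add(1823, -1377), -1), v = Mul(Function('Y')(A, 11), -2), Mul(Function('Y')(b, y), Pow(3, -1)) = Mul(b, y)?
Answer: 446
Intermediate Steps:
Function('Y')(b, y) = Mul(3, b, y) (Function('Y')(b, y) = Mul(3, Mul(b, y)) = Mul(3, b, y))
v = 0 (v = Mul(Mul(3, 0, 11), -2) = Mul(0, -2) = 0)
Function('U')(T, C) = Rational(1, 446) (Function('U')(T, C) = Pow(446, -1) = Rational(1, 446))
Pow(Function('U')(Add(166, Mul(-1, -364)), v), -1) = Pow(Rational(1, 446), -1) = 446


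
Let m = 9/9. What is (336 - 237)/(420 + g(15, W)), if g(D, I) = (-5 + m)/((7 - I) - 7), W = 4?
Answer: 99/421 ≈ 0.23515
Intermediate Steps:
m = 1 (m = 9*(⅑) = 1)
g(D, I) = 4/I (g(D, I) = (-5 + 1)/((7 - I) - 7) = -4*(-1/I) = -(-4)/I = 4/I)
(336 - 237)/(420 + g(15, W)) = (336 - 237)/(420 + 4/4) = 99/(420 + 4*(¼)) = 99/(420 + 1) = 99/421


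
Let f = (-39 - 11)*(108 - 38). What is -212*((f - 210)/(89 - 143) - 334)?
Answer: 1518556/27 ≈ 56243.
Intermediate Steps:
f = -3500 (f = -50*70 = -3500)
-212*((f - 210)/(89 - 143) - 334) = -212*((-3500 - 210)/(89 - 143) - 334) = -212*(-3710/(-54) - 334) = -212*(-3710*(-1/54) - 334) = -212*(1855/27 - 334) = -212*(-7163/27) = 1518556/27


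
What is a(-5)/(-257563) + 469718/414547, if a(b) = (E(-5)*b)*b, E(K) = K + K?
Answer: 121085613984/106771968961 ≈ 1.1341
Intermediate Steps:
E(K) = 2*K
a(b) = -10*b² (a(b) = ((2*(-5))*b)*b = (-10*b)*b = -10*b²)
a(-5)/(-257563) + 469718/414547 = -10*(-5)²/(-257563) + 469718/414547 = -10*25*(-1/257563) + 469718*(1/414547) = -250*(-1/257563) + 469718/414547 = 250/257563 + 469718/414547 = 121085613984/106771968961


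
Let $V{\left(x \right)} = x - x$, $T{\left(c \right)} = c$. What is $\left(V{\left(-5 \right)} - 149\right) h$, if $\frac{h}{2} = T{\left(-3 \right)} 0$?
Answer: $0$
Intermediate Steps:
$V{\left(x \right)} = 0$
$h = 0$ ($h = 2 \left(\left(-3\right) 0\right) = 2 \cdot 0 = 0$)
$\left(V{\left(-5 \right)} - 149\right) h = \left(0 - 149\right) 0 = \left(-149\right) 0 = 0$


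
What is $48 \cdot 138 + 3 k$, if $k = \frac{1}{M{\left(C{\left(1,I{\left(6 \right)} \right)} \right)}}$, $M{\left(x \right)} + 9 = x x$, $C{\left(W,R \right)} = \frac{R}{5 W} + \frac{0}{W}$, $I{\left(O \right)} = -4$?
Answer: $\frac{1384341}{209} \approx 6623.6$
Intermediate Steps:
$C{\left(W,R \right)} = \frac{R}{5 W}$ ($C{\left(W,R \right)} = R \frac{1}{5 W} + 0 = \frac{R}{5 W} + 0 = \frac{R}{5 W}$)
$M{\left(x \right)} = -9 + x^{2}$ ($M{\left(x \right)} = -9 + x x = -9 + x^{2}$)
$k = - \frac{25}{209}$ ($k = \frac{1}{-9 + \left(\frac{1}{5} \left(-4\right) 1^{-1}\right)^{2}} = \frac{1}{-9 + \left(\frac{1}{5} \left(-4\right) 1\right)^{2}} = \frac{1}{-9 + \left(- \frac{4}{5}\right)^{2}} = \frac{1}{-9 + \frac{16}{25}} = \frac{1}{- \frac{209}{25}} = - \frac{25}{209} \approx -0.11962$)
$48 \cdot 138 + 3 k = 48 \cdot 138 + 3 \left(- \frac{25}{209}\right) = 6624 - \frac{75}{209} = \frac{1384341}{209}$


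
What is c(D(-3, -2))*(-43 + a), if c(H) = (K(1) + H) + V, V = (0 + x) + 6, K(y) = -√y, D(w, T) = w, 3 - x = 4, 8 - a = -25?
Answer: -10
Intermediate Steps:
a = 33 (a = 8 - 1*(-25) = 8 + 25 = 33)
x = -1 (x = 3 - 1*4 = 3 - 4 = -1)
V = 5 (V = (0 - 1) + 6 = -1 + 6 = 5)
c(H) = 4 + H (c(H) = (-√1 + H) + 5 = (-1*1 + H) + 5 = (-1 + H) + 5 = 4 + H)
c(D(-3, -2))*(-43 + a) = (4 - 3)*(-43 + 33) = 1*(-10) = -10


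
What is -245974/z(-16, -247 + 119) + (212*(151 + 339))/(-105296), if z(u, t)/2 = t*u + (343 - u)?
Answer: -1650009789/31680934 ≈ -52.082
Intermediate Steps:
z(u, t) = 686 - 2*u + 2*t*u (z(u, t) = 2*(t*u + (343 - u)) = 2*(343 - u + t*u) = 686 - 2*u + 2*t*u)
-245974/z(-16, -247 + 119) + (212*(151 + 339))/(-105296) = -245974/(686 - 2*(-16) + 2*(-247 + 119)*(-16)) + (212*(151 + 339))/(-105296) = -245974/(686 + 32 + 2*(-128)*(-16)) + (212*490)*(-1/105296) = -245974/(686 + 32 + 4096) + 103880*(-1/105296) = -245974/4814 - 12985/13162 = -245974*1/4814 - 12985/13162 = -122987/2407 - 12985/13162 = -1650009789/31680934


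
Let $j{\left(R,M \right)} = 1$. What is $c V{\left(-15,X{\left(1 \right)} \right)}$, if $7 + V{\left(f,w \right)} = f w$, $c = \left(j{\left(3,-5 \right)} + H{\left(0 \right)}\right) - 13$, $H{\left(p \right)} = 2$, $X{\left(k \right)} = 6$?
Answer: $970$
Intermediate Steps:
$c = -10$ ($c = \left(1 + 2\right) - 13 = 3 - 13 = -10$)
$V{\left(f,w \right)} = -7 + f w$
$c V{\left(-15,X{\left(1 \right)} \right)} = - 10 \left(-7 - 90\right) = \left(-10\right) \left(-97\right) = 970$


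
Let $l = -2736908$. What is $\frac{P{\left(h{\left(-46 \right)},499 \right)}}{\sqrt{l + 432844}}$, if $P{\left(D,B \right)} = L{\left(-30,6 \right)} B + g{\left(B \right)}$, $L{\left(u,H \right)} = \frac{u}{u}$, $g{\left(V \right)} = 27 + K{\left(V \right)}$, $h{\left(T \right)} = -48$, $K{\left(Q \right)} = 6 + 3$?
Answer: $- \frac{535 i \sqrt{36001}}{288008} \approx - 0.35246 i$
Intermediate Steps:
$K{\left(Q \right)} = 9$
$g{\left(V \right)} = 36$ ($g{\left(V \right)} = 27 + 9 = 36$)
$L{\left(u,H \right)} = 1$
$P{\left(D,B \right)} = 36 + B$ ($P{\left(D,B \right)} = 1 B + 36 = B + 36 = 36 + B$)
$\frac{P{\left(h{\left(-46 \right)},499 \right)}}{\sqrt{l + 432844}} = \frac{36 + 499}{\sqrt{-2736908 + 432844}} = \frac{535}{\sqrt{-2304064}} = \frac{535}{8 i \sqrt{36001}} = 535 \left(- \frac{i \sqrt{36001}}{288008}\right) = - \frac{535 i \sqrt{36001}}{288008}$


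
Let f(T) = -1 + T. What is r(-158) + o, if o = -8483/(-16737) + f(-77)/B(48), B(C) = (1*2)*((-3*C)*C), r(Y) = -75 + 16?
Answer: -751799473/12854016 ≈ -58.487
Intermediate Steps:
r(Y) = -59
B(C) = -6*C² (B(C) = 2*(-3*C²) = -6*C²)
o = 6587471/12854016 (o = -8483/(-16737) + (-1 - 77)/((-6*48²)) = -8483*(-1/16737) - 78/((-6*2304)) = 8483/16737 - 78/(-13824) = 8483/16737 - 78*(-1/13824) = 8483/16737 + 13/2304 = 6587471/12854016 ≈ 0.51248)
r(-158) + o = -59 + 6587471/12854016 = -751799473/12854016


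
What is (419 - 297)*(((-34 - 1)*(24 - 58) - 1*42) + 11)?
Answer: 141398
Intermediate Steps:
(419 - 297)*(((-34 - 1)*(24 - 58) - 1*42) + 11) = 122*((-35*(-34) - 42) + 11) = 122*((1190 - 42) + 11) = 122*(1148 + 11) = 122*1159 = 141398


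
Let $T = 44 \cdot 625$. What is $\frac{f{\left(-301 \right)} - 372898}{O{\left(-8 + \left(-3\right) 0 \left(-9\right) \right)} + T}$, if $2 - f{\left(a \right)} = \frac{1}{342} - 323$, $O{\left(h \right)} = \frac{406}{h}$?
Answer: $- \frac{254839934}{18775287} \approx -13.573$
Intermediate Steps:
$f{\left(a \right)} = \frac{111149}{342}$ ($f{\left(a \right)} = 2 - \left(\frac{1}{342} - 323\right) = 2 - - \frac{110465}{342} = 2 + \frac{110465}{342} = \frac{111149}{342}$)
$T = 27500$
$\frac{f{\left(-301 \right)} - 372898}{O{\left(-8 + \left(-3\right) 0 \left(-9\right) \right)} + T} = \frac{\frac{111149}{342} - 372898}{\frac{406}{-8 + \left(-3\right) 0 \left(-9\right)} + 27500} = - \frac{127419967}{342 \left(\frac{406}{-8 + 0 \left(-9\right)} + 27500\right)} = - \frac{127419967}{342 \left(\frac{406}{-8 + 0} + 27500\right)} = - \frac{127419967}{342 \left(\frac{406}{-8} + 27500\right)} = - \frac{127419967}{342 \left(406 \left(- \frac{1}{8}\right) + 27500\right)} = - \frac{127419967}{342 \left(- \frac{203}{4} + 27500\right)} = - \frac{127419967}{342 \cdot \frac{109797}{4}} = \left(- \frac{127419967}{342}\right) \frac{4}{109797} = - \frac{254839934}{18775287}$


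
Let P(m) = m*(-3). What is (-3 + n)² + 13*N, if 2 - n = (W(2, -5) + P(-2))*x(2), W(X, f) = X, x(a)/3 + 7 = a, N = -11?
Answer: 14018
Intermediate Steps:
P(m) = -3*m
x(a) = -21 + 3*a
n = 122 (n = 2 - (2 - 3*(-2))*(-21 + 3*2) = 2 - (2 + 6)*(-21 + 6) = 2 - 8*(-15) = 2 - 1*(-120) = 2 + 120 = 122)
(-3 + n)² + 13*N = (-3 + 122)² + 13*(-11) = 119² - 143 = 14161 - 143 = 14018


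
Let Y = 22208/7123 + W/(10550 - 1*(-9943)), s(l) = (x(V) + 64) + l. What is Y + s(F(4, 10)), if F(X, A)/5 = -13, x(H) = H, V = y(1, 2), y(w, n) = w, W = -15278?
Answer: 346283350/145971639 ≈ 2.3723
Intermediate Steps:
V = 1
F(X, A) = -65 (F(X, A) = 5*(-13) = -65)
s(l) = 65 + l (s(l) = (1 + 64) + l = 65 + l)
Y = 346283350/145971639 (Y = 22208/7123 - 15278/(10550 - 1*(-9943)) = 22208*(1/7123) - 15278/(10550 + 9943) = 22208/7123 - 15278/20493 = 346283350/145971639 ≈ 2.3723)
Y + s(F(4, 10)) = 346283350/145971639 + (65 - 65) = 346283350/145971639 + 0 = 346283350/145971639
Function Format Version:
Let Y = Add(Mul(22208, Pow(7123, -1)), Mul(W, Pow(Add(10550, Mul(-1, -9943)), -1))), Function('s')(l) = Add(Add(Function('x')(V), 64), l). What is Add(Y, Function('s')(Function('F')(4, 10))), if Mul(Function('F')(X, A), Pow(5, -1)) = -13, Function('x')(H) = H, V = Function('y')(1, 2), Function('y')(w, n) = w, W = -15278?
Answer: Rational(346283350, 145971639) ≈ 2.3723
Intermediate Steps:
V = 1
Function('F')(X, A) = -65 (Function('F')(X, A) = Mul(5, -13) = -65)
Function('s')(l) = Add(65, l) (Function('s')(l) = Add(Add(1, 64), l) = Add(65, l))
Y = Rational(346283350, 145971639) (Y = Add(Mul(22208, Pow(7123, -1)), Mul(-15278, Pow(Add(10550, Mul(-1, -9943)), -1))) = Add(Mul(22208, Rational(1, 7123)), Mul(-15278, Pow(Add(10550, 9943), -1))) = Add(Rational(22208, 7123), Mul(-15278, Pow(20493, -1))) = Add(Rational(22208, 7123), Mul(-15278, Rational(1, 20493))) = Add(Rational(22208, 7123), Rational(-15278, 20493)) = Rational(346283350, 145971639) ≈ 2.3723)
Add(Y, Function('s')(Function('F')(4, 10))) = Add(Rational(346283350, 145971639), Add(65, -65)) = Add(Rational(346283350, 145971639), 0) = Rational(346283350, 145971639)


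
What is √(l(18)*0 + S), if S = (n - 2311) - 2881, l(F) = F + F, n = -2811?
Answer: I*√8003 ≈ 89.459*I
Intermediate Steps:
l(F) = 2*F
S = -8003 (S = (-2811 - 2311) - 2881 = -5122 - 2881 = -8003)
√(l(18)*0 + S) = √((2*18)*0 - 8003) = √(36*0 - 8003) = √(0 - 8003) = √(-8003) = I*√8003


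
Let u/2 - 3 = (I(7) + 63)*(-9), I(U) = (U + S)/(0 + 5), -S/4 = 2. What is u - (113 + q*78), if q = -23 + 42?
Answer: -13597/5 ≈ -2719.4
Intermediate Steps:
q = 19
S = -8 (S = -4*2 = -8)
I(U) = -8/5 + U/5 (I(U) = (U - 8)/(0 + 5) = (-8 + U)/5 = (-8 + U)*(1/5) = -8/5 + U/5)
u = -5622/5 (u = 6 + 2*(((-8/5 + (1/5)*7) + 63)*(-9)) = 6 + 2*(((-8/5 + 7/5) + 63)*(-9)) = 6 + 2*((-1/5 + 63)*(-9)) = 6 + 2*((314/5)*(-9)) = 6 + 2*(-2826/5) = 6 - 5652/5 = -5622/5 ≈ -1124.4)
u - (113 + q*78) = -5622/5 - (113 + 19*78) = -5622/5 - (113 + 1482) = -5622/5 - 1*1595 = -5622/5 - 1595 = -13597/5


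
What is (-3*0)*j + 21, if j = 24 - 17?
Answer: 21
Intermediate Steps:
j = 7
(-3*0)*j + 21 = -3*0*7 + 21 = 0*7 + 21 = 0 + 21 = 21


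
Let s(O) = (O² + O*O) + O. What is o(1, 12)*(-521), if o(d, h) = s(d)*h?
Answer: -18756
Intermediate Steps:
s(O) = O + 2*O² (s(O) = (O² + O²) + O = 2*O² + O = O + 2*O²)
o(d, h) = d*h*(1 + 2*d) (o(d, h) = (d*(1 + 2*d))*h = d*h*(1 + 2*d))
o(1, 12)*(-521) = (1*12*(1 + 2*1))*(-521) = (1*12*(1 + 2))*(-521) = (1*12*3)*(-521) = 36*(-521) = -18756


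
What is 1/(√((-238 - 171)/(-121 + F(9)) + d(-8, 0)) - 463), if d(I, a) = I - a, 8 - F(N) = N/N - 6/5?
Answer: -261132/120906583 - 2*I*√347847/120906583 ≈ -0.0021598 - 9.7561e-6*I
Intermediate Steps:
F(N) = 41/5 (F(N) = 8 - (N/N - 6/5) = 8 - (1 - 6*⅕) = 8 - (1 - 6/5) = 8 - 1*(-⅕) = 8 + ⅕ = 41/5)
1/(√((-238 - 171)/(-121 + F(9)) + d(-8, 0)) - 463) = 1/(√((-238 - 171)/(-121 + 41/5) + (-8 - 1*0)) - 463) = 1/(√(-409/(-564/5) + (-8 + 0)) - 463) = 1/(√(-409*(-5/564) - 8) - 463) = 1/(√(2045/564 - 8) - 463) = 1/(√(-2467/564) - 463) = 1/(I*√347847/282 - 463) = 1/(-463 + I*√347847/282)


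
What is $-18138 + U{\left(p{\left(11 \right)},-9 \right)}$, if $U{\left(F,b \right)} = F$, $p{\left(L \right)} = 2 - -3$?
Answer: $-18133$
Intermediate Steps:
$p{\left(L \right)} = 5$ ($p{\left(L \right)} = 2 + 3 = 5$)
$-18138 + U{\left(p{\left(11 \right)},-9 \right)} = -18138 + 5 = -18133$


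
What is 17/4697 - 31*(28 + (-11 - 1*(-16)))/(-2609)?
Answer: 4849384/12254473 ≈ 0.39572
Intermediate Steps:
17/4697 - 31*(28 + (-11 - 1*(-16)))/(-2609) = 17*(1/4697) - 31*(28 + (-11 + 16))*(-1/2609) = 17/4697 - 31*(28 + 5)*(-1/2609) = 17/4697 - 31*33*(-1/2609) = 17/4697 - 1023*(-1/2609) = 17/4697 + 1023/2609 = 4849384/12254473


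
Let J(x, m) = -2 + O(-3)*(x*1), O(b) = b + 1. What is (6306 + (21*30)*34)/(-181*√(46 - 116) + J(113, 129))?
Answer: -3160764/1172627 + 2509203*I*√70/1172627 ≈ -2.6955 + 17.903*I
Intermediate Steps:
O(b) = 1 + b
J(x, m) = -2 - 2*x (J(x, m) = -2 + (1 - 3)*(x*1) = -2 - 2*x)
(6306 + (21*30)*34)/(-181*√(46 - 116) + J(113, 129)) = (6306 + (21*30)*34)/(-181*√(46 - 116) + (-2 - 2*113)) = (6306 + 630*34)/(-181*I*√70 + (-2 - 226)) = (6306 + 21420)/(-181*I*√70 - 228) = 27726/(-181*I*√70 - 228) = 27726/(-228 - 181*I*√70)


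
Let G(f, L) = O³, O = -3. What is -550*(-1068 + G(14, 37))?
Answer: 602250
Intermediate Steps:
G(f, L) = -27 (G(f, L) = (-3)³ = -27)
-550*(-1068 + G(14, 37)) = -550*(-1068 - 27) = -550*(-1095) = 602250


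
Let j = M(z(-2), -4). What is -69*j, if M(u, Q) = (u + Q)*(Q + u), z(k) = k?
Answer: -2484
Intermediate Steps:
M(u, Q) = (Q + u)² (M(u, Q) = (Q + u)*(Q + u) = (Q + u)²)
j = 36 (j = (-4 - 2)² = (-6)² = 36)
-69*j = -69*36 = -2484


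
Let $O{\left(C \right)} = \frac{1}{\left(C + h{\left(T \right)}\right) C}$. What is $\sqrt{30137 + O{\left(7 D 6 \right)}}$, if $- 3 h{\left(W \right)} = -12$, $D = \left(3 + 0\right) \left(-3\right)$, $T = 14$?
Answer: $\frac{\sqrt{16731093318555}}{23562} \approx 173.6$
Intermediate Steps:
$D = -9$ ($D = 3 \left(-3\right) = -9$)
$h{\left(W \right)} = 4$ ($h{\left(W \right)} = \left(- \frac{1}{3}\right) \left(-12\right) = 4$)
$O{\left(C \right)} = \frac{1}{C \left(4 + C\right)}$ ($O{\left(C \right)} = \frac{1}{\left(C + 4\right) C} = \frac{1}{\left(4 + C\right) C} = \frac{1}{C \left(4 + C\right)}$)
$\sqrt{30137 + O{\left(7 D 6 \right)}} = \sqrt{30137 + \frac{1}{7 \left(-9\right) 6 \left(4 + 7 \left(-9\right) 6\right)}} = \sqrt{30137 + \frac{1}{\left(-63\right) 6 \left(4 - 378\right)}} = \sqrt{30137 + \frac{1}{\left(-378\right) \left(4 - 378\right)}} = \sqrt{30137 - \frac{1}{378 \left(-374\right)}} = \sqrt{30137 - - \frac{1}{141372}} = \sqrt{30137 + \frac{1}{141372}} = \sqrt{\frac{4260527965}{141372}} = \frac{\sqrt{16731093318555}}{23562}$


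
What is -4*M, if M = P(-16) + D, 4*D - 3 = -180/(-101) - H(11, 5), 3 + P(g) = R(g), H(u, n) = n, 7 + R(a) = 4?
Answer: 2446/101 ≈ 24.218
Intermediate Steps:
R(a) = -3 (R(a) = -7 + 4 = -3)
P(g) = -6 (P(g) = -3 - 3 = -6)
D = -11/202 (D = ¾ + (-180/(-101) - 1*5)/4 = ¾ + (-180*(-1/101) - 5)/4 = ¾ + (180/101 - 5)/4 = ¾ + (¼)*(-325/101) = ¾ - 325/404 = -11/202 ≈ -0.054455)
M = -1223/202 (M = -6 - 11/202 = -1223/202 ≈ -6.0545)
-4*M = -4*(-1223/202) = 2446/101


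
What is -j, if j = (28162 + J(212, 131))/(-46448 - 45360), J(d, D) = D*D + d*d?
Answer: 90267/91808 ≈ 0.98322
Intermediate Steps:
J(d, D) = D² + d²
j = -90267/91808 (j = (28162 + (131² + 212²))/(-46448 - 45360) = (28162 + (17161 + 44944))/(-91808) = (28162 + 62105)*(-1/91808) = 90267*(-1/91808) = -90267/91808 ≈ -0.98322)
-j = -1*(-90267/91808) = 90267/91808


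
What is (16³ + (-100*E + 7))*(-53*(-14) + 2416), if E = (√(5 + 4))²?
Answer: 10115074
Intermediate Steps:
E = 9 (E = (√9)² = 3² = 9)
(16³ + (-100*E + 7))*(-53*(-14) + 2416) = (16³ + (-100*9 + 7))*(-53*(-14) + 2416) = (4096 + (-900 + 7))*(742 + 2416) = (4096 - 893)*3158 = 3203*3158 = 10115074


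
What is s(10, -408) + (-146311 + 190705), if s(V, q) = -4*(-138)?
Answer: 44946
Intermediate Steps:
s(V, q) = 552
s(10, -408) + (-146311 + 190705) = 552 + (-146311 + 190705) = 552 + 44394 = 44946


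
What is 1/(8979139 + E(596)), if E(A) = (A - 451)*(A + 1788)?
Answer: 1/9324819 ≈ 1.0724e-7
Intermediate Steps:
E(A) = (-451 + A)*(1788 + A)
1/(8979139 + E(596)) = 1/(8979139 + (-806388 + 596² + 1337*596)) = 1/(8979139 + (-806388 + 355216 + 796852)) = 1/(8979139 + 345680) = 1/9324819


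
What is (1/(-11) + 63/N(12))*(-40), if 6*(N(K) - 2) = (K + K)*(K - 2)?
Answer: -620/11 ≈ -56.364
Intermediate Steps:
N(K) = 2 + K*(-2 + K)/3 (N(K) = 2 + ((K + K)*(K - 2))/6 = 2 + ((2*K)*(-2 + K))/6 = 2 + (2*K*(-2 + K))/6 = 2 + K*(-2 + K)/3)
(1/(-11) + 63/N(12))*(-40) = (1/(-11) + 63/(2 - 2/3*12 + (1/3)*12**2))*(-40) = (-1/11 + 63/(2 - 8 + (1/3)*144))*(-40) = (-1/11 + 63/(2 - 8 + 48))*(-40) = (-1/11 + 63/42)*(-40) = (-1/11 + 63*(1/42))*(-40) = (-1/11 + 3/2)*(-40) = (31/22)*(-40) = -620/11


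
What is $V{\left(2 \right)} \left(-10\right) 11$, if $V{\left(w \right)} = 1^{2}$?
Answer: $-110$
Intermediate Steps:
$V{\left(w \right)} = 1$
$V{\left(2 \right)} \left(-10\right) 11 = 1 \left(-10\right) 11 = \left(-10\right) 11 = -110$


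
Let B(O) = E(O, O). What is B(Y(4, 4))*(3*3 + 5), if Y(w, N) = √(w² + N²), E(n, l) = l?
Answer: 56*√2 ≈ 79.196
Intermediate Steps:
Y(w, N) = √(N² + w²)
B(O) = O
B(Y(4, 4))*(3*3 + 5) = √(4² + 4²)*(3*3 + 5) = √(16 + 16)*(9 + 5) = √32*14 = (4*√2)*14 = 56*√2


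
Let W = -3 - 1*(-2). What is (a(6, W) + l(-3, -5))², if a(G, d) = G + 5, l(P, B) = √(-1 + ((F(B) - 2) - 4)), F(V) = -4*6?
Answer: (11 + I*√31)² ≈ 90.0 + 122.49*I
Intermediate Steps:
F(V) = -24
W = -1 (W = -3 + 2 = -1)
l(P, B) = I*√31 (l(P, B) = √(-1 + ((-24 - 2) - 4)) = √(-1 + (-26 - 4)) = √(-1 - 30) = √(-31) = I*√31)
a(G, d) = 5 + G
(a(6, W) + l(-3, -5))² = ((5 + 6) + I*√31)² = (11 + I*√31)²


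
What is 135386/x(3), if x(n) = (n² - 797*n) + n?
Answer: -135386/2379 ≈ -56.909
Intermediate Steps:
x(n) = n² - 796*n
135386/x(3) = 135386/((3*(-796 + 3))) = 135386/((3*(-793))) = 135386/(-2379) = 135386*(-1/2379) = -135386/2379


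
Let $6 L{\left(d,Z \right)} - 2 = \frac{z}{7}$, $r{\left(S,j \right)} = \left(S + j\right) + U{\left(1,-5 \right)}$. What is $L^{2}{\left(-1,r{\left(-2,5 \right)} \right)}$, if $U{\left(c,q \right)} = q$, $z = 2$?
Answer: $\frac{64}{441} \approx 0.14512$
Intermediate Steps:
$r{\left(S,j \right)} = -5 + S + j$ ($r{\left(S,j \right)} = \left(S + j\right) - 5 = -5 + S + j$)
$L{\left(d,Z \right)} = \frac{8}{21}$ ($L{\left(d,Z \right)} = \frac{1}{3} + \frac{2 \cdot \frac{1}{7}}{6} = \frac{1}{3} + \frac{1}{6} \cdot \frac{2}{7} = \frac{1}{3} + \frac{1}{21} = \frac{8}{21}$)
$L^{2}{\left(-1,r{\left(-2,5 \right)} \right)} = \left(\frac{8}{21}\right)^{2} = \frac{64}{441}$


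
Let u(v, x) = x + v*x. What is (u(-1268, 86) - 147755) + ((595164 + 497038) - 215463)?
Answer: 620022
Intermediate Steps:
(u(-1268, 86) - 147755) + ((595164 + 497038) - 215463) = (86*(1 - 1268) - 147755) + ((595164 + 497038) - 215463) = (86*(-1267) - 147755) + (1092202 - 215463) = (-108962 - 147755) + 876739 = -256717 + 876739 = 620022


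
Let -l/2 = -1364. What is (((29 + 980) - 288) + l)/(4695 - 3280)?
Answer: 3449/1415 ≈ 2.4375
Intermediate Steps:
l = 2728 (l = -2*(-1364) = 2728)
(((29 + 980) - 288) + l)/(4695 - 3280) = (((29 + 980) - 288) + 2728)/(4695 - 3280) = ((1009 - 288) + 2728)/1415 = (721 + 2728)*(1/1415) = 3449*(1/1415) = 3449/1415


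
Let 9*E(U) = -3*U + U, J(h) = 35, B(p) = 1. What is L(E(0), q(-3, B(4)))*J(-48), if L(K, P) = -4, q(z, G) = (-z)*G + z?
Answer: -140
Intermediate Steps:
E(U) = -2*U/9 (E(U) = (-3*U + U)/9 = (-2*U)/9 = -2*U/9)
q(z, G) = z - G*z (q(z, G) = -G*z + z = z - G*z)
L(E(0), q(-3, B(4)))*J(-48) = -4*35 = -140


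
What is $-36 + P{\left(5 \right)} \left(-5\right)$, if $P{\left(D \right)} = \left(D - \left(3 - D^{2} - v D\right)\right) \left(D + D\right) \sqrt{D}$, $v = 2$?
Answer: $-36 - 1850 \sqrt{5} \approx -4172.7$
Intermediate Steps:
$P{\left(D \right)} = 2 D^{\frac{3}{2}} \left(-3 + D^{2} + 3 D\right)$ ($P{\left(D \right)} = \left(D - \left(3 - D^{2} - 2 D\right)\right) \left(D + D\right) \sqrt{D} = \left(D + \left(-3 + D^{2} + 2 D\right)\right) 2 D \sqrt{D} = \left(-3 + D^{2} + 3 D\right) 2 D \sqrt{D} = 2 D \left(-3 + D^{2} + 3 D\right) \sqrt{D} = 2 D^{\frac{3}{2}} \left(-3 + D^{2} + 3 D\right)$)
$-36 + P{\left(5 \right)} \left(-5\right) = -36 + 2 \cdot 5^{\frac{3}{2}} \left(-3 + 5^{2} + 3 \cdot 5\right) \left(-5\right) = -36 + 2 \cdot 5 \sqrt{5} \left(-3 + 25 + 15\right) \left(-5\right) = -36 + 2 \cdot 5 \sqrt{5} \cdot 37 \left(-5\right) = -36 + 370 \sqrt{5} \left(-5\right) = -36 - 1850 \sqrt{5}$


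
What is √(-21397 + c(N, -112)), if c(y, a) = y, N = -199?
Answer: 2*I*√5399 ≈ 146.96*I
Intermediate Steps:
√(-21397 + c(N, -112)) = √(-21397 - 199) = √(-21596) = 2*I*√5399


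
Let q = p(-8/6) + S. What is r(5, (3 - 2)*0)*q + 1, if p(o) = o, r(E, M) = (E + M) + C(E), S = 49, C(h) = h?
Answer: 1433/3 ≈ 477.67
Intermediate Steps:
r(E, M) = M + 2*E (r(E, M) = (E + M) + E = M + 2*E)
q = 143/3 (q = -8/6 + 49 = -8*⅙ + 49 = -4/3 + 49 = 143/3 ≈ 47.667)
r(5, (3 - 2)*0)*q + 1 = ((3 - 2)*0 + 2*5)*(143/3) + 1 = (1*0 + 10)*(143/3) + 1 = (0 + 10)*(143/3) + 1 = 10*(143/3) + 1 = 1430/3 + 1 = 1433/3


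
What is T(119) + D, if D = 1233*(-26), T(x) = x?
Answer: -31939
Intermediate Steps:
D = -32058
T(119) + D = 119 - 32058 = -31939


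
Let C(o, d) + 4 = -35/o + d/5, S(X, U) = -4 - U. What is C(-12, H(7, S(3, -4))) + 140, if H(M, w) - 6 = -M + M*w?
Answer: 8323/60 ≈ 138.72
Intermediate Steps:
H(M, w) = 6 - M + M*w (H(M, w) = 6 + (-M + M*w) = 6 - M + M*w)
C(o, d) = -4 - 35/o + d/5 (C(o, d) = -4 + (-35/o + d/5) = -4 - 35/o + d/5)
C(-12, H(7, S(3, -4))) + 140 = (-4 - 35/(-12) + (6 - 1*7 + 7*(-4 - 1*(-4)))/5) + 140 = (-4 - 35*(-1/12) + (6 - 7 + 7*(-4 + 4))/5) + 140 = (-4 + 35/12 + (6 - 7 + 7*0)/5) + 140 = (-4 + 35/12 + (6 - 7 + 0)/5) + 140 = (-4 + 35/12 + (⅕)*(-1)) + 140 = (-4 + 35/12 - ⅕) + 140 = -77/60 + 140 = 8323/60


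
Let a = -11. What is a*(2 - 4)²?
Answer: -44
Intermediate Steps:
a*(2 - 4)² = -11*(2 - 4)² = -11*(-2)² = -11*4 = -44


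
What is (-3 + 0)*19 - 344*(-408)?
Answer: 140295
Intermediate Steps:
(-3 + 0)*19 - 344*(-408) = -3*19 + 140352 = -57 + 140352 = 140295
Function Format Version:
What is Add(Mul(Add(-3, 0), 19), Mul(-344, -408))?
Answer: 140295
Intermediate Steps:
Add(Mul(Add(-3, 0), 19), Mul(-344, -408)) = Add(Mul(-3, 19), 140352) = Add(-57, 140352) = 140295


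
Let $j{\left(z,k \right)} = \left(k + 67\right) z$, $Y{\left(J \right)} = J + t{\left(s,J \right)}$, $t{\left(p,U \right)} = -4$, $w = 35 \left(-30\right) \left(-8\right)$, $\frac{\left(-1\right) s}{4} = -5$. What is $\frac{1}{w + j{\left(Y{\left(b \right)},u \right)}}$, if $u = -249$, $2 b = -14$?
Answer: $\frac{1}{10402} \approx 9.6135 \cdot 10^{-5}$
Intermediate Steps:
$s = 20$ ($s = \left(-4\right) \left(-5\right) = 20$)
$w = 8400$ ($w = \left(-1050\right) \left(-8\right) = 8400$)
$b = -7$ ($b = \frac{1}{2} \left(-14\right) = -7$)
$Y{\left(J \right)} = -4 + J$ ($Y{\left(J \right)} = J - 4 = -4 + J$)
$j{\left(z,k \right)} = z \left(67 + k\right)$ ($j{\left(z,k \right)} = \left(67 + k\right) z = z \left(67 + k\right)$)
$\frac{1}{w + j{\left(Y{\left(b \right)},u \right)}} = \frac{1}{8400 + \left(-4 - 7\right) \left(67 - 249\right)} = \frac{1}{8400 - -2002} = \frac{1}{8400 + 2002} = \frac{1}{10402}$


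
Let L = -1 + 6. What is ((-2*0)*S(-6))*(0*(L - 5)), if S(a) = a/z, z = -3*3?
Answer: 0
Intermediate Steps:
z = -9
L = 5
S(a) = -a/9 (S(a) = a/(-9) = a*(-⅑) = -a/9)
((-2*0)*S(-6))*(0*(L - 5)) = ((-2*0)*(-⅑*(-6)))*(0*(5 - 5)) = (0*(⅔))*(0*0) = 0*0 = 0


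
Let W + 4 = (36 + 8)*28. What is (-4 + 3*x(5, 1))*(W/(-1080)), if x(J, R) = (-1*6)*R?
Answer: 3377/135 ≈ 25.015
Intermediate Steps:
W = 1228 (W = -4 + (36 + 8)*28 = -4 + 44*28 = -4 + 1232 = 1228)
x(J, R) = -6*R
(-4 + 3*x(5, 1))*(W/(-1080)) = (-4 + 3*(-6*1))*(1228/(-1080)) = (-4 + 3*(-6))*(1228*(-1/1080)) = (-4 - 18)*(-307/270) = -22*(-307/270) = 3377/135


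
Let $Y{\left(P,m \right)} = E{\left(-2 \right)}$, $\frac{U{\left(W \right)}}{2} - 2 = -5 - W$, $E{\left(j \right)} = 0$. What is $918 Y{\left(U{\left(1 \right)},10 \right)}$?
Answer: $0$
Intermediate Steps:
$U{\left(W \right)} = -6 - 2 W$ ($U{\left(W \right)} = 4 + 2 \left(-5 - W\right) = 4 - \left(10 + 2 W\right) = -6 - 2 W$)
$Y{\left(P,m \right)} = 0$
$918 Y{\left(U{\left(1 \right)},10 \right)} = 918 \cdot 0 = 0$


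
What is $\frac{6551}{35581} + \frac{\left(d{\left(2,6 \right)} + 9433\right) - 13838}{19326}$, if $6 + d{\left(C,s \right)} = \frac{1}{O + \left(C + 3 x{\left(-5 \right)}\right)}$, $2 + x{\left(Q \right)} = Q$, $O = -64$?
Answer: $- \frac{419753046}{9512331283} \approx -0.044127$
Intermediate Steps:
$x{\left(Q \right)} = -2 + Q$
$d{\left(C,s \right)} = -6 + \frac{1}{-85 + C}$ ($d{\left(C,s \right)} = -6 + \frac{1}{-64 + \left(C + 3 \left(-2 - 5\right)\right)} = -6 + \frac{1}{-64 + \left(C + 3 \left(-7\right)\right)} = -6 + \frac{1}{-64 + \left(C - 21\right)} = -6 + \frac{1}{-64 + \left(-21 + C\right)} = -6 + \frac{1}{-85 + C}$)
$\frac{6551}{35581} + \frac{\left(d{\left(2,6 \right)} + 9433\right) - 13838}{19326} = \frac{6551}{35581} + \frac{\left(\frac{511 - 12}{-85 + 2} + 9433\right) - 13838}{19326} = 6551 \cdot \frac{1}{35581} + \left(\left(\frac{511 - 12}{-83} + 9433\right) - 13838\right) \frac{1}{19326} = \frac{6551}{35581} + \left(\left(\left(- \frac{1}{83}\right) 499 + 9433\right) - 13838\right) \frac{1}{19326} = \frac{6551}{35581} + \left(\left(- \frac{499}{83} + 9433\right) - 13838\right) \frac{1}{19326} = \frac{6551}{35581} + \left(\frac{782440}{83} - 13838\right) \frac{1}{19326} = \frac{6551}{35581} - \frac{61019}{267343} = - \frac{419753046}{9512331283}$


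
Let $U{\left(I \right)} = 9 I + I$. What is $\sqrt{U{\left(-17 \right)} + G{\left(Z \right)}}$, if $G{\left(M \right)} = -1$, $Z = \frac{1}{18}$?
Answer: $3 i \sqrt{19} \approx 13.077 i$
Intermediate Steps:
$U{\left(I \right)} = 10 I$
$Z = \frac{1}{18} \approx 0.055556$
$\sqrt{U{\left(-17 \right)} + G{\left(Z \right)}} = \sqrt{10 \left(-17\right) - 1} = \sqrt{-170 - 1} = \sqrt{-171} = 3 i \sqrt{19}$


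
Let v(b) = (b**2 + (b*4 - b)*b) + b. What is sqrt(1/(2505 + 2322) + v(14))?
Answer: sqrt(18593348169)/4827 ≈ 28.249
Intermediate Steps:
v(b) = b + 4*b**2 (v(b) = (b**2 + (4*b - b)*b) + b = (b**2 + (3*b)*b) + b = (b**2 + 3*b**2) + b = 4*b**2 + b = b + 4*b**2)
sqrt(1/(2505 + 2322) + v(14)) = sqrt(1/(2505 + 2322) + 14*(1 + 4*14)) = sqrt(1/4827 + 14*(1 + 56)) = sqrt(1/4827 + 14*57) = sqrt(1/4827 + 798) = sqrt(3851947/4827) = sqrt(18593348169)/4827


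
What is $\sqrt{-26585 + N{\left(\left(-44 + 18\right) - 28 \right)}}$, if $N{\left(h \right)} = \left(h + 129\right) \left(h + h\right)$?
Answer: $i \sqrt{34685} \approx 186.24 i$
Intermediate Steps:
$N{\left(h \right)} = 2 h \left(129 + h\right)$ ($N{\left(h \right)} = \left(129 + h\right) 2 h = 2 h \left(129 + h\right)$)
$\sqrt{-26585 + N{\left(\left(-44 + 18\right) - 28 \right)}} = \sqrt{-26585 + 2 \left(\left(-44 + 18\right) - 28\right) \left(129 + \left(\left(-44 + 18\right) - 28\right)\right)} = \sqrt{-26585 + 2 \left(-26 - 28\right) \left(129 - 54\right)} = \sqrt{-26585 + 2 \left(-54\right) \left(129 - 54\right)} = \sqrt{-26585 + 2 \left(-54\right) 75} = \sqrt{-26585 - 8100} = \sqrt{-34685} = i \sqrt{34685}$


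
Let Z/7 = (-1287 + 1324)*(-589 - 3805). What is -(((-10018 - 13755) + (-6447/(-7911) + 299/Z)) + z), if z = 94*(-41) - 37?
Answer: 6385998031549/230848254 ≈ 27663.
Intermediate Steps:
Z = -1138046 (Z = 7*((-1287 + 1324)*(-589 - 3805)) = 7*(37*(-4394)) = 7*(-162578) = -1138046)
z = -3891 (z = -3854 - 37 = -3891)
-(((-10018 - 13755) + (-6447/(-7911) + 299/Z)) + z) = -(((-10018 - 13755) + (-6447/(-7911) + 299/(-1138046))) - 3891) = -((-23773 + (-6447*(-1/7911) + 299*(-1/1138046))) - 3891) = -((-23773 + (2149/2637 - 23/87542)) - 3891) = -((-23773 + 188067107/230848254) - 3891) = -(-5487767475235/230848254 - 3891) = -1*(-6385998031549/230848254) = 6385998031549/230848254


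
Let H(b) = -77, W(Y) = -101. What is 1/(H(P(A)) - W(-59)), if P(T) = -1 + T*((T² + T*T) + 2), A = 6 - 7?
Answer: 1/24 ≈ 0.041667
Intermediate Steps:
A = -1
P(T) = -1 + T*(2 + 2*T²) (P(T) = -1 + T*((T² + T²) + 2) = -1 + T*(2*T² + 2) = -1 + T*(2 + 2*T²))
1/(H(P(A)) - W(-59)) = 1/(-77 - 1*(-101)) = 1/(-77 + 101) = 1/24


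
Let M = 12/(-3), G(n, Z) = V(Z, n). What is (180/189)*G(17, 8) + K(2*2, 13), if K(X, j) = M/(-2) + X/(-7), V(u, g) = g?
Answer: 370/21 ≈ 17.619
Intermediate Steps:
G(n, Z) = n
M = -4 (M = 12*(-1/3) = -4)
K(X, j) = 2 - X/7 (K(X, j) = -4/(-2) + X/(-7) = -4*(-1/2) + X*(-1/7) = 2 - X/7)
(180/189)*G(17, 8) + K(2*2, 13) = (180/189)*17 + (2 - 2*2/7) = (180*(1/189))*17 + (2 - 1/7*4) = (20/21)*17 + (2 - 4/7) = 340/21 + 10/7 = 370/21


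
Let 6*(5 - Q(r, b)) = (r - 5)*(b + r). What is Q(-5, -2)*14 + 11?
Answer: -247/3 ≈ -82.333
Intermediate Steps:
Q(r, b) = 5 - (-5 + r)*(b + r)/6 (Q(r, b) = 5 - (r - 5)*(b + r)/6 = 5 - (-5 + r)*(b + r)/6)
Q(-5, -2)*14 + 11 = (5 - ⅙*(-5)² + (⅚)*(-2) + (⅚)*(-5) - ⅙*(-2)*(-5))*14 + 11 = (5 - ⅙*25 - 5/3 - 25/6 - 5/3)*14 + 11 = (5 - 25/6 - 5/3 - 25/6 - 5/3)*14 + 11 = -20/3*14 + 11 = -280/3 + 11 = -247/3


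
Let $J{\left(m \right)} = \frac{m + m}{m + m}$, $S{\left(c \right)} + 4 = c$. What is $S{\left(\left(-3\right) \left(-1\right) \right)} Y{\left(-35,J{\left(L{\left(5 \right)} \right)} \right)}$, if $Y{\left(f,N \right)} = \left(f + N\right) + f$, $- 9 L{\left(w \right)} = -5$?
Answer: $69$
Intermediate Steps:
$S{\left(c \right)} = -4 + c$
$L{\left(w \right)} = \frac{5}{9}$ ($L{\left(w \right)} = \left(- \frac{1}{9}\right) \left(-5\right) = \frac{5}{9}$)
$J{\left(m \right)} = 1$ ($J{\left(m \right)} = \frac{2 m}{2 m} = 2 m \frac{1}{2 m} = 1$)
$Y{\left(f,N \right)} = N + 2 f$ ($Y{\left(f,N \right)} = \left(N + f\right) + f = N + 2 f$)
$S{\left(\left(-3\right) \left(-1\right) \right)} Y{\left(-35,J{\left(L{\left(5 \right)} \right)} \right)} = \left(-4 - -3\right) \left(1 + 2 \left(-35\right)\right) = \left(-4 + 3\right) \left(1 - 70\right) = \left(-1\right) \left(-69\right) = 69$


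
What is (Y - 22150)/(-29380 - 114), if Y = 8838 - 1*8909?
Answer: 22221/29494 ≈ 0.75341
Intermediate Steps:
Y = -71 (Y = 8838 - 8909 = -71)
(Y - 22150)/(-29380 - 114) = (-71 - 22150)/(-29380 - 114) = -22221/(-29494) = -22221*(-1/29494) = 22221/29494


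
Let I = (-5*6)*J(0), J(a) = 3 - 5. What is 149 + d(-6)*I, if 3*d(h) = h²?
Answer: 869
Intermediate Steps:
d(h) = h²/3
J(a) = -2
I = 60 (I = -5*6*(-2) = -30*(-2) = 60)
149 + d(-6)*I = 149 + ((⅓)*(-6)²)*60 = 149 + ((⅓)*36)*60 = 149 + 12*60 = 149 + 720 = 869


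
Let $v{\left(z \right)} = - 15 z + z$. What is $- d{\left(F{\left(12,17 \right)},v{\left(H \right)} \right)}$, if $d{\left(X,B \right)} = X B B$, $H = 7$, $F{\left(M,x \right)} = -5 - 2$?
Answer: $67228$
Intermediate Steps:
$F{\left(M,x \right)} = -7$ ($F{\left(M,x \right)} = -5 - 2 = -7$)
$v{\left(z \right)} = - 14 z$
$d{\left(X,B \right)} = X B^{2}$ ($d{\left(X,B \right)} = B X B = X B^{2}$)
$- d{\left(F{\left(12,17 \right)},v{\left(H \right)} \right)} = - \left(-7\right) \left(\left(-14\right) 7\right)^{2} = - \left(-7\right) \left(-98\right)^{2} = - \left(-7\right) 9604 = \left(-1\right) \left(-67228\right) = 67228$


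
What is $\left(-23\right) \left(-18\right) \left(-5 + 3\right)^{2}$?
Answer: $1656$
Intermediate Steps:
$\left(-23\right) \left(-18\right) \left(-5 + 3\right)^{2} = 414 \left(-2\right)^{2} = 414 \cdot 4 = 1656$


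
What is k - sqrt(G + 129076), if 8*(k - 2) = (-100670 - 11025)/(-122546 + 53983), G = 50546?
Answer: 1208703/548504 - 3*sqrt(19958) ≈ -421.61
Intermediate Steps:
k = 1208703/548504 (k = 2 + ((-100670 - 11025)/(-122546 + 53983))/8 = 2 + (-111695/(-68563))/8 = 2 + (-111695*(-1/68563))/8 = 2 + (1/8)*(111695/68563) = 2 + 111695/548504 = 1208703/548504 ≈ 2.2036)
k - sqrt(G + 129076) = 1208703/548504 - sqrt(50546 + 129076) = 1208703/548504 - sqrt(179622) = 1208703/548504 - 3*sqrt(19958)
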